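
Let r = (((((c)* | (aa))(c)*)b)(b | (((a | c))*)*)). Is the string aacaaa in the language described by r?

No split of aacaaa into u·v has ((((c)*|(aa))(c)*)b) matching u and (b|(((a|c))*)*) matching v.

no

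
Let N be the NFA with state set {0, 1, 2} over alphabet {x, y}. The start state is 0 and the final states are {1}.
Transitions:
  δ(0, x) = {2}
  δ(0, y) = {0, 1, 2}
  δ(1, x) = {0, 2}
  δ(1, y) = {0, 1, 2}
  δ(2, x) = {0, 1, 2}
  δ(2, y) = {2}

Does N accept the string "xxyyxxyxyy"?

Start: {0}
read x: {2}
read x: {0, 1, 2}
read y: {0, 1, 2}
read y: {0, 1, 2}
read x: {0, 1, 2}
read x: {0, 1, 2}
read y: {0, 1, 2}
read x: {0, 1, 2}
read y: {0, 1, 2}
read y: {0, 1, 2}
Reachable ∩ accepting = {1} — nonempty.

accepted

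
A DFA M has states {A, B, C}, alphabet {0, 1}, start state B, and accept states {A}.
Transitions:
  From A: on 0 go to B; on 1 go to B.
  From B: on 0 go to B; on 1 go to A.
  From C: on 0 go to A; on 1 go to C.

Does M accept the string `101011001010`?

rejected

B --1--> A
A --0--> B
B --1--> A
A --0--> B
B --1--> A
A --1--> B
B --0--> B
B --0--> B
B --1--> A
A --0--> B
B --1--> A
A --0--> B
End in state B, which is not an accepting state.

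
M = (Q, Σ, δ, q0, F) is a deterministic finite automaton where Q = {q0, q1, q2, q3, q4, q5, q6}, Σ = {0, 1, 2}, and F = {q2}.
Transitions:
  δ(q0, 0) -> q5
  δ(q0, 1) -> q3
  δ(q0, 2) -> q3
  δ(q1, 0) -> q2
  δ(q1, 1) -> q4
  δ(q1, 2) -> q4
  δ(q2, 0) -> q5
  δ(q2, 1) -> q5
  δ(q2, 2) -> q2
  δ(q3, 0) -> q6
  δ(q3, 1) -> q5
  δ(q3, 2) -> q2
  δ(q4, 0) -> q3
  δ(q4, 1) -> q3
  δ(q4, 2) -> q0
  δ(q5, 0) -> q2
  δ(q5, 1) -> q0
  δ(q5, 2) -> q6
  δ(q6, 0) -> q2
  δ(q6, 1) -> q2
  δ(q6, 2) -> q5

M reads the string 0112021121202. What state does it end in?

q6

q0 --0--> q5
q5 --1--> q0
q0 --1--> q3
q3 --2--> q2
q2 --0--> q5
q5 --2--> q6
q6 --1--> q2
q2 --1--> q5
q5 --2--> q6
q6 --1--> q2
q2 --2--> q2
q2 --0--> q5
q5 --2--> q6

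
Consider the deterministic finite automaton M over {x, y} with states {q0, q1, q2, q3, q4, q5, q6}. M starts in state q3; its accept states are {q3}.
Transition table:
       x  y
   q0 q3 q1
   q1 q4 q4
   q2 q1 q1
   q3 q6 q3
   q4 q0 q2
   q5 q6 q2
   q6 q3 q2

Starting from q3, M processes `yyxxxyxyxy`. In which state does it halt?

q1

q3 --y--> q3
q3 --y--> q3
q3 --x--> q6
q6 --x--> q3
q3 --x--> q6
q6 --y--> q2
q2 --x--> q1
q1 --y--> q4
q4 --x--> q0
q0 --y--> q1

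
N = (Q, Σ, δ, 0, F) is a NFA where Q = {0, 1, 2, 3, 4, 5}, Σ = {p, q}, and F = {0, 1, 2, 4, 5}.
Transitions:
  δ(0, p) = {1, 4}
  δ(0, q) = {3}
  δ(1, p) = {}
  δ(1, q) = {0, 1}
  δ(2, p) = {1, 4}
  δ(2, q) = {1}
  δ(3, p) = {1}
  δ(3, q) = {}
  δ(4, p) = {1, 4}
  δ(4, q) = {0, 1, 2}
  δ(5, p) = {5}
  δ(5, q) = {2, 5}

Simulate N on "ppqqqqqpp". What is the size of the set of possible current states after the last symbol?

2

Start: {0}
read p: {1, 4}
read p: {1, 4}
read q: {0, 1, 2}
read q: {0, 1, 3}
read q: {0, 1, 3}
read q: {0, 1, 3}
read q: {0, 1, 3}
read p: {1, 4}
read p: {1, 4}
Final reachable set {1, 4} has 2 states.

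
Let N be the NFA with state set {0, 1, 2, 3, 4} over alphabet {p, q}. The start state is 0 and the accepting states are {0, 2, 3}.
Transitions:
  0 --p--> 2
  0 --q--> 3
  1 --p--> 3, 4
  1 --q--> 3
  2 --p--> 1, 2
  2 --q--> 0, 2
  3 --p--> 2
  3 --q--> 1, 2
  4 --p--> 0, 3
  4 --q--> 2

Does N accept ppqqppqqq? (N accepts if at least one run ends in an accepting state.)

accepted

Start: {0}
read p: {2}
read p: {1, 2}
read q: {0, 2, 3}
read q: {0, 1, 2, 3}
read p: {1, 2, 3, 4}
read p: {0, 1, 2, 3, 4}
read q: {0, 1, 2, 3}
read q: {0, 1, 2, 3}
read q: {0, 1, 2, 3}
Reachable ∩ accepting = {0, 2, 3} — nonempty.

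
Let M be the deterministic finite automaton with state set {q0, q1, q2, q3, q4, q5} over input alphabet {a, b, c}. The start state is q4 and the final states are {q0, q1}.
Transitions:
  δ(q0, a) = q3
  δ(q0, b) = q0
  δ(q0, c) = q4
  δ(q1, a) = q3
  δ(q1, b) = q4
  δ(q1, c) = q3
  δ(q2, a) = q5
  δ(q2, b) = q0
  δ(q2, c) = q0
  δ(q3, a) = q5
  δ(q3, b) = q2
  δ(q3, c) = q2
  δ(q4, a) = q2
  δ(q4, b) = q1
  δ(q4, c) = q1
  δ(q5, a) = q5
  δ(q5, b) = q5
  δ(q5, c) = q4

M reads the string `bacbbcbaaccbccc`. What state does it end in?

q4 --b--> q1
q1 --a--> q3
q3 --c--> q2
q2 --b--> q0
q0 --b--> q0
q0 --c--> q4
q4 --b--> q1
q1 --a--> q3
q3 --a--> q5
q5 --c--> q4
q4 --c--> q1
q1 --b--> q4
q4 --c--> q1
q1 --c--> q3
q3 --c--> q2

q2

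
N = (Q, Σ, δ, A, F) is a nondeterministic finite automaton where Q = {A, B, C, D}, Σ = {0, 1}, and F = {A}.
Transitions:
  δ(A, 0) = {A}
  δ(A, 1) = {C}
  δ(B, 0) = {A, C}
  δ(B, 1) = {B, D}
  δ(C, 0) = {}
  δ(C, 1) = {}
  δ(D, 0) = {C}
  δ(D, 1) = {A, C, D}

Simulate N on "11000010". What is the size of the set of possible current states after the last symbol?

0

Start: {A}
read 1: {C}
read 1: {}
The reachable set is empty and stays empty for the remaining 6 symbols.
Final reachable set {} has 0 states.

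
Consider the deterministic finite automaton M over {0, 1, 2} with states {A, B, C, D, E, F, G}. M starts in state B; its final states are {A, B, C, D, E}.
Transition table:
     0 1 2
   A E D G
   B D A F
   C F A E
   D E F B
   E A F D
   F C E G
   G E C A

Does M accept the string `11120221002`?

rejected

B --1--> A
A --1--> D
D --1--> F
F --2--> G
G --0--> E
E --2--> D
D --2--> B
B --1--> A
A --0--> E
E --0--> A
A --2--> G
End in state G, which is not an accepting state.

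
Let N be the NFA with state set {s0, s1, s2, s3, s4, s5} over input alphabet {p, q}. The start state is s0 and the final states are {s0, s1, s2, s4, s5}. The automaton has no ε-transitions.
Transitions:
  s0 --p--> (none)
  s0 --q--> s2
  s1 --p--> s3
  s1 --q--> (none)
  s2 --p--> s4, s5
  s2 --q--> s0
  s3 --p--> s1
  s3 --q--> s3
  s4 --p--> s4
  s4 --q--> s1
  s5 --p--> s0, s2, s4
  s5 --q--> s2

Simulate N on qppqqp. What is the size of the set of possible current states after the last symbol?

2

Start: {s0}
read q: {s2}
read p: {s4, s5}
read p: {s0, s2, s4}
read q: {s0, s1, s2}
read q: {s0, s2}
read p: {s4, s5}
Final reachable set {s4, s5} has 2 states.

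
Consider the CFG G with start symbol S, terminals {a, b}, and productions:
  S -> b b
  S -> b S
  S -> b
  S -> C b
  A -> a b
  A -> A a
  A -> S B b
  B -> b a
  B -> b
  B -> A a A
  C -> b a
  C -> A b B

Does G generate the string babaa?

no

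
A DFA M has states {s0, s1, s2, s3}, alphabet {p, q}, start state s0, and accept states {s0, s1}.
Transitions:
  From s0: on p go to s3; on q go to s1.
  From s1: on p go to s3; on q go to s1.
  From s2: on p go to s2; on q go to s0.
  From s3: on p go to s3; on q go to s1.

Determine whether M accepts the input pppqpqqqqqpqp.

rejected

s0 --p--> s3
s3 --p--> s3
s3 --p--> s3
s3 --q--> s1
s1 --p--> s3
s3 --q--> s1
s1 --q--> s1
s1 --q--> s1
s1 --q--> s1
s1 --q--> s1
s1 --p--> s3
s3 --q--> s1
s1 --p--> s3
End in state s3, which is not an accepting state.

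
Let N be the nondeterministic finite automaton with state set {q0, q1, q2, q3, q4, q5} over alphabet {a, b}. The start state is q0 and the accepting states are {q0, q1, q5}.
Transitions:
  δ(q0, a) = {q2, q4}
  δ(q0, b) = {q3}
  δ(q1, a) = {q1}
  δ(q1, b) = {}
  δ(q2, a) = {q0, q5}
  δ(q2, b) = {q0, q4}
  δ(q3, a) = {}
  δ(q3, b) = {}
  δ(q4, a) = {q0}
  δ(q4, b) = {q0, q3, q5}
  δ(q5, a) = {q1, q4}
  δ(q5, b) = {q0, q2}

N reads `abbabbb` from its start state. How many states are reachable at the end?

Start: {q0}
read a: {q2, q4}
read b: {q0, q3, q4, q5}
read b: {q0, q2, q3, q5}
read a: {q0, q1, q2, q4, q5}
read b: {q0, q2, q3, q4, q5}
read b: {q0, q2, q3, q4, q5}
read b: {q0, q2, q3, q4, q5}
Final reachable set {q0, q2, q3, q4, q5} has 5 states.

5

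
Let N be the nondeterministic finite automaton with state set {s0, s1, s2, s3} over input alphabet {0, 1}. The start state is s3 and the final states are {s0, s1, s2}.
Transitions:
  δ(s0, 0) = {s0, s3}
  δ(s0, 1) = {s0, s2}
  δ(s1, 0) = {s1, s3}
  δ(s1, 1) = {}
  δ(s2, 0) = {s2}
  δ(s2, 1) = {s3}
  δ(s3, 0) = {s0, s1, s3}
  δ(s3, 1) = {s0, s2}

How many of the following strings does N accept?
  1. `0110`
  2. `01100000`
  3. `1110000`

3

`0110`: accepted
`01100000`: accepted
`1110000`: accepted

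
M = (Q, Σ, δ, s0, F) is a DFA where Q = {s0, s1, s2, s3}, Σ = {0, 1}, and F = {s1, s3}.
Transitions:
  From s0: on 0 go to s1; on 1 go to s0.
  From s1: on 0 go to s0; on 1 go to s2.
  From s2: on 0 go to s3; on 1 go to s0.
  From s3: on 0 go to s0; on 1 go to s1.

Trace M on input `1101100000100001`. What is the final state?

s0

s0 --1--> s0
s0 --1--> s0
s0 --0--> s1
s1 --1--> s2
s2 --1--> s0
s0 --0--> s1
s1 --0--> s0
s0 --0--> s1
s1 --0--> s0
s0 --0--> s1
s1 --1--> s2
s2 --0--> s3
s3 --0--> s0
s0 --0--> s1
s1 --0--> s0
s0 --1--> s0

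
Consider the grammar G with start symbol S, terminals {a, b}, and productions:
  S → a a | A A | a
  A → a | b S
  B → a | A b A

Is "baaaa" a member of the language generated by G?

no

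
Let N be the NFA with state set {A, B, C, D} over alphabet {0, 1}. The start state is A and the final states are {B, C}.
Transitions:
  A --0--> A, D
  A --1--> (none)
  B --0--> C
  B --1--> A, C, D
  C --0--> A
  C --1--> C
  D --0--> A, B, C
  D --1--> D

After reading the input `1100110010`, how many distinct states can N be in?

0

Start: {A}
read 1: {}
The reachable set is empty and stays empty for the remaining 9 symbols.
Final reachable set {} has 0 states.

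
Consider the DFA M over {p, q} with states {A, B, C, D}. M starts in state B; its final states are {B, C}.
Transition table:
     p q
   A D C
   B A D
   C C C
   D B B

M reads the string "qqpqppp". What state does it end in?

B --q--> D
D --q--> B
B --p--> A
A --q--> C
C --p--> C
C --p--> C
C --p--> C

C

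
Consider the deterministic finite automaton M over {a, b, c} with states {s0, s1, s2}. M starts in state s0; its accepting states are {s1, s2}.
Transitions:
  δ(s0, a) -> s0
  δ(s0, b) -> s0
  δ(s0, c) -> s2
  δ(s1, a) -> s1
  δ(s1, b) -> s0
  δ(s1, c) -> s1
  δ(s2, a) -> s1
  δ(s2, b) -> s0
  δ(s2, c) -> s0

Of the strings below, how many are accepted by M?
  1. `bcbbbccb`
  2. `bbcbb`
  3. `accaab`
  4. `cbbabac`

`bcbbbccb`: rejected
`bbcbb`: rejected
`accaab`: rejected
`cbbabac`: accepted

1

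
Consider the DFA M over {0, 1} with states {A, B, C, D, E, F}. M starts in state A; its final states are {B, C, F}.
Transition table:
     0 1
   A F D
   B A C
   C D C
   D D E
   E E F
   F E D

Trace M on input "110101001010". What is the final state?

A --1--> D
D --1--> E
E --0--> E
E --1--> F
F --0--> E
E --1--> F
F --0--> E
E --0--> E
E --1--> F
F --0--> E
E --1--> F
F --0--> E

E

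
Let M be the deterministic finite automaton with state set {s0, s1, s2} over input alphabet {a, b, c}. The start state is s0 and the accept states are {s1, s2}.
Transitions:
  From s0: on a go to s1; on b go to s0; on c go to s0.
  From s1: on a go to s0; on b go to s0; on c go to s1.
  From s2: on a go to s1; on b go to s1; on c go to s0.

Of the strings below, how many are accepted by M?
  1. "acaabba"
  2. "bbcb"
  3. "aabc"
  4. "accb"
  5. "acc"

2

"acaabba": accepted
"bbcb": rejected
"aabc": rejected
"accb": rejected
"acc": accepted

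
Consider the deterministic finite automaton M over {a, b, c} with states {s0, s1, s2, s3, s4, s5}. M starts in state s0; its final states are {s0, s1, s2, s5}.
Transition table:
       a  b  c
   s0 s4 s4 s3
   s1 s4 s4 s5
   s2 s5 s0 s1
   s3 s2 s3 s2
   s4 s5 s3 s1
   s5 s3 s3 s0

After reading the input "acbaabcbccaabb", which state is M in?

s3

s0 --a--> s4
s4 --c--> s1
s1 --b--> s4
s4 --a--> s5
s5 --a--> s3
s3 --b--> s3
s3 --c--> s2
s2 --b--> s0
s0 --c--> s3
s3 --c--> s2
s2 --a--> s5
s5 --a--> s3
s3 --b--> s3
s3 --b--> s3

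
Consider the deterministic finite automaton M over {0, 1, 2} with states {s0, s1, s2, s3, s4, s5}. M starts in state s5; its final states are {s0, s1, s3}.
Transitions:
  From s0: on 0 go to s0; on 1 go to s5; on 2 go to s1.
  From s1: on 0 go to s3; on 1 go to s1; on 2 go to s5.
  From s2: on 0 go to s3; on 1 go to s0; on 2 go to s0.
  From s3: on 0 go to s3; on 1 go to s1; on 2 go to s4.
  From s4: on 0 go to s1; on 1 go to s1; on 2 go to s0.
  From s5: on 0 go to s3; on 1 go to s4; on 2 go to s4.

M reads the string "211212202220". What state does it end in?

s3

s5 --2--> s4
s4 --1--> s1
s1 --1--> s1
s1 --2--> s5
s5 --1--> s4
s4 --2--> s0
s0 --2--> s1
s1 --0--> s3
s3 --2--> s4
s4 --2--> s0
s0 --2--> s1
s1 --0--> s3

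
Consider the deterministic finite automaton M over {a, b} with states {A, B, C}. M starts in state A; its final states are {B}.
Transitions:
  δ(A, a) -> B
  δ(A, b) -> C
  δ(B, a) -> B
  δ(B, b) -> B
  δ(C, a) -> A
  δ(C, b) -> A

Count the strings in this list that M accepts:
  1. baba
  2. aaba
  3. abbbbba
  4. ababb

baba: rejected
aaba: accepted
abbbbba: accepted
ababb: accepted

3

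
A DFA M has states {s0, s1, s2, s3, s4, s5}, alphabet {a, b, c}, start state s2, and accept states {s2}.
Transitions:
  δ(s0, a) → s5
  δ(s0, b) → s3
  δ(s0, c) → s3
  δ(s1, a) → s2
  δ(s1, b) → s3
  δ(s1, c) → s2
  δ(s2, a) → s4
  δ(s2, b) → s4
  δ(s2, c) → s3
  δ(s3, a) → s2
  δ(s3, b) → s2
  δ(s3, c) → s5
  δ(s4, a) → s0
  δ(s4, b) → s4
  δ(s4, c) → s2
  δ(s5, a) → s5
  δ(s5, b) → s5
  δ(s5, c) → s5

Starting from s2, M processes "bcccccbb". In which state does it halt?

s5

s2 --b--> s4
s4 --c--> s2
s2 --c--> s3
s3 --c--> s5
s5 --c--> s5
s5 --c--> s5
s5 --b--> s5
s5 --b--> s5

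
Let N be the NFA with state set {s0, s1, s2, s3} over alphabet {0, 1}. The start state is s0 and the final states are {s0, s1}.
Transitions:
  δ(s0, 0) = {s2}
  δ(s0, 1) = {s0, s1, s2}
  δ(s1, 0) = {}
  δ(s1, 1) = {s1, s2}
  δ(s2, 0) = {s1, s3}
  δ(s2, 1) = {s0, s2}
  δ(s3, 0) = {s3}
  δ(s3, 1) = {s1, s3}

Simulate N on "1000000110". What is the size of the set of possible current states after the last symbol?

2

Start: {s0}
read 1: {s0, s1, s2}
read 0: {s1, s2, s3}
read 0: {s1, s3}
read 0: {s3}
read 0: {s3}
read 0: {s3}
read 0: {s3}
read 1: {s1, s3}
read 1: {s1, s2, s3}
read 0: {s1, s3}
Final reachable set {s1, s3} has 2 states.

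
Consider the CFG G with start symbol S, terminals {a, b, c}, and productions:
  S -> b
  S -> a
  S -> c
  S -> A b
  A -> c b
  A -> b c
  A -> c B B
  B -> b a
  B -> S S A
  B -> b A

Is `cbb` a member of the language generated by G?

S ⇒ Ab ⇒ cbb

yes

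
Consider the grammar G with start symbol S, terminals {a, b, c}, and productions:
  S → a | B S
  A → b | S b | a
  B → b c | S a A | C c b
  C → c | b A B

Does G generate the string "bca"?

S ⇒ BS ⇒ bcS ⇒ bca

yes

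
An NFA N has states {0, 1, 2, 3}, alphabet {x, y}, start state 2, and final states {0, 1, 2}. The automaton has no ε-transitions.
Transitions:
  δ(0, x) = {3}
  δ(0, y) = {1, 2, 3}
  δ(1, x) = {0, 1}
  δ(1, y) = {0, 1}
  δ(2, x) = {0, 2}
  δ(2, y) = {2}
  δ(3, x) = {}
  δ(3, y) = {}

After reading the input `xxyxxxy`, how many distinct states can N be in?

4

Start: {2}
read x: {0, 2}
read x: {0, 2, 3}
read y: {1, 2, 3}
read x: {0, 1, 2}
read x: {0, 1, 2, 3}
read x: {0, 1, 2, 3}
read y: {0, 1, 2, 3}
Final reachable set {0, 1, 2, 3} has 4 states.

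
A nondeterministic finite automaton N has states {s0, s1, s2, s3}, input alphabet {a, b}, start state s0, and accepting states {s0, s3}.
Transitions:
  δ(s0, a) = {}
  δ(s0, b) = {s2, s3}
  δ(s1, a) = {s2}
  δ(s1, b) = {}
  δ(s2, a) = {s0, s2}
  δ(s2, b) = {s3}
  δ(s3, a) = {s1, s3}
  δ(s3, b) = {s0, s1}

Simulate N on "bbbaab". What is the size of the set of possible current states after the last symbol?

Start: {s0}
read b: {s2, s3}
read b: {s0, s1, s3}
read b: {s0, s1, s2, s3}
read a: {s0, s1, s2, s3}
read a: {s0, s1, s2, s3}
read b: {s0, s1, s2, s3}
Final reachable set {s0, s1, s2, s3} has 4 states.

4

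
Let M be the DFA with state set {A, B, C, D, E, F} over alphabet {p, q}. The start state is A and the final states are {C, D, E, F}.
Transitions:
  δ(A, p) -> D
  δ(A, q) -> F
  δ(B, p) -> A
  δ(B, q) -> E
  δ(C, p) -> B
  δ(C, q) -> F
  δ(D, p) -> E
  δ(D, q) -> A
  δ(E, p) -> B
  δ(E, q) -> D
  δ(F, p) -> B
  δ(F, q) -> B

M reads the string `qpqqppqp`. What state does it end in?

B

A --q--> F
F --p--> B
B --q--> E
E --q--> D
D --p--> E
E --p--> B
B --q--> E
E --p--> B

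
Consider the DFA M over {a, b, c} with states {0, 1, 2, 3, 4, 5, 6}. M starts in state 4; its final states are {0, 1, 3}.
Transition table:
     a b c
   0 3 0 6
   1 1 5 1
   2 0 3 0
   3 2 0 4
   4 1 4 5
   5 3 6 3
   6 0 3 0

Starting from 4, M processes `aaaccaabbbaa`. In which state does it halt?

0

4 --a--> 1
1 --a--> 1
1 --a--> 1
1 --c--> 1
1 --c--> 1
1 --a--> 1
1 --a--> 1
1 --b--> 5
5 --b--> 6
6 --b--> 3
3 --a--> 2
2 --a--> 0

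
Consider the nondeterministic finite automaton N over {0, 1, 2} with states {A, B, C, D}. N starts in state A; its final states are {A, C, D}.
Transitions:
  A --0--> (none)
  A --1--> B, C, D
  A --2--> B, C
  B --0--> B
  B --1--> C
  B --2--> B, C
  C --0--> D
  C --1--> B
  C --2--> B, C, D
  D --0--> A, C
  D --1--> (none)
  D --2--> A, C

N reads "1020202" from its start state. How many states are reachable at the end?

Start: {A}
read 1: {B, C, D}
read 0: {A, B, C, D}
read 2: {A, B, C, D}
read 0: {A, B, C, D}
read 2: {A, B, C, D}
read 0: {A, B, C, D}
read 2: {A, B, C, D}
Final reachable set {A, B, C, D} has 4 states.

4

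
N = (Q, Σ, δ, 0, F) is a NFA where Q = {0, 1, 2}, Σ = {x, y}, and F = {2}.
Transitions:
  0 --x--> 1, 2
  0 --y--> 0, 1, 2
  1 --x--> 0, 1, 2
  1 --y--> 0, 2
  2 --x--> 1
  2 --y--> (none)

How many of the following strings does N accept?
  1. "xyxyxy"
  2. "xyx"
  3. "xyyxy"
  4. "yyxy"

"xyxyxy": accepted
"xyx": accepted
"xyyxy": accepted
"yyxy": accepted

4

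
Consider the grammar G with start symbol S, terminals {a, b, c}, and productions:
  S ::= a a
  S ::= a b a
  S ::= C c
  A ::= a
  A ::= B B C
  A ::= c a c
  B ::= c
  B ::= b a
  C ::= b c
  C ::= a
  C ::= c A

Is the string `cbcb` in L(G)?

no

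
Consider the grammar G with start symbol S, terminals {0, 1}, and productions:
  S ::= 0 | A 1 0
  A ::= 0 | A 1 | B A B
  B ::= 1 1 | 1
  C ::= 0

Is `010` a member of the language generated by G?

yes

S ⇒ A10 ⇒ 010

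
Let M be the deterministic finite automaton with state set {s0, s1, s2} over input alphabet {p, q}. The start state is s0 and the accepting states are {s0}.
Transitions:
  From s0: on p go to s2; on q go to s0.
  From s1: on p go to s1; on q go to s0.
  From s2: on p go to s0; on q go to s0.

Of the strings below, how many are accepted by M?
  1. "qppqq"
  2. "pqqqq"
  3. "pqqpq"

"qppqq": accepted
"pqqqq": accepted
"pqqpq": accepted

3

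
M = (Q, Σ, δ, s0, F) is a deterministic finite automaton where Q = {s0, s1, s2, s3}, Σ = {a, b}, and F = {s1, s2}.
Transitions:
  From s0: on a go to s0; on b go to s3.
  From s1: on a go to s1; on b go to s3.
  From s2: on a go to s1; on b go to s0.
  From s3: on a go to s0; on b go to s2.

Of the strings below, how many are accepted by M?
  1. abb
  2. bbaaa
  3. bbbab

2

abb: accepted
bbaaa: accepted
bbbab: rejected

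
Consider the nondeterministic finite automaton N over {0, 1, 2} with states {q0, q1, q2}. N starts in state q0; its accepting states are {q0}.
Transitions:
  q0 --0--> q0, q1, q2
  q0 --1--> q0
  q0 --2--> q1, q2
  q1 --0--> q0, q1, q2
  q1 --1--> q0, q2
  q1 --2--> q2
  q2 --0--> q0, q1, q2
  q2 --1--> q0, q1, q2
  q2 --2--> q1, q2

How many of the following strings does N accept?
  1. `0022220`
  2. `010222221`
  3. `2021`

`0022220`: accepted
`010222221`: accepted
`2021`: accepted

3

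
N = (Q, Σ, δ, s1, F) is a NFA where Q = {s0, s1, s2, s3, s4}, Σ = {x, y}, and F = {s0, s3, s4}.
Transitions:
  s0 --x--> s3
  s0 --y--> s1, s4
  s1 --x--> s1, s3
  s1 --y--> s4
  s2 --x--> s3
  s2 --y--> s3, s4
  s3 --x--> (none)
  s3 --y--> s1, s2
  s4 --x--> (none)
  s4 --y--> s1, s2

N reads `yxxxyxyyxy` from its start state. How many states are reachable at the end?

0

Start: {s1}
read y: {s4}
read x: {}
The reachable set is empty and stays empty for the remaining 8 symbols.
Final reachable set {} has 0 states.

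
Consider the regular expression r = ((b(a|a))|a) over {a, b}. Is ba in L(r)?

The left alternative (b(a|a)) matches ba.

yes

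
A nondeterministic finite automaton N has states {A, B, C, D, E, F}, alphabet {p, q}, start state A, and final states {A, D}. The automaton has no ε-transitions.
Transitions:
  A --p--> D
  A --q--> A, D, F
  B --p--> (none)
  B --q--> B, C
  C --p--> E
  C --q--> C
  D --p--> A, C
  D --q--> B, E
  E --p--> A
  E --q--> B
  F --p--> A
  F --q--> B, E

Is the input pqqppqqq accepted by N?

accepted

Start: {A}
read p: {D}
read q: {B, E}
read q: {B, C}
read p: {E}
read p: {A}
read q: {A, D, F}
read q: {A, B, D, E, F}
read q: {A, B, C, D, E, F}
Reachable ∩ accepting = {A, D} — nonempty.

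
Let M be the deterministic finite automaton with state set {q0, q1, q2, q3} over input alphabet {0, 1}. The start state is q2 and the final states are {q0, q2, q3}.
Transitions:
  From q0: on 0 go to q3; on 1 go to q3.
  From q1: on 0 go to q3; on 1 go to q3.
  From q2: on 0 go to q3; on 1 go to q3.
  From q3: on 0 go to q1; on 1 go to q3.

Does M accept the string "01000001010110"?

rejected

q2 --0--> q3
q3 --1--> q3
q3 --0--> q1
q1 --0--> q3
q3 --0--> q1
q1 --0--> q3
q3 --0--> q1
q1 --1--> q3
q3 --0--> q1
q1 --1--> q3
q3 --0--> q1
q1 --1--> q3
q3 --1--> q3
q3 --0--> q1
End in state q1, which is not an accepting state.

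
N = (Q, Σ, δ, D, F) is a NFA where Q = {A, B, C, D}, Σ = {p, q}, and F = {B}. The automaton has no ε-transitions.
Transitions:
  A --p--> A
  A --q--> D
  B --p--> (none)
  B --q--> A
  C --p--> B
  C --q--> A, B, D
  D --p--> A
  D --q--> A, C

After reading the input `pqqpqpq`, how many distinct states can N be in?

1

Start: {D}
read p: {A}
read q: {D}
read q: {A, C}
read p: {A, B}
read q: {A, D}
read p: {A}
read q: {D}
Final reachable set {D} has 1 state.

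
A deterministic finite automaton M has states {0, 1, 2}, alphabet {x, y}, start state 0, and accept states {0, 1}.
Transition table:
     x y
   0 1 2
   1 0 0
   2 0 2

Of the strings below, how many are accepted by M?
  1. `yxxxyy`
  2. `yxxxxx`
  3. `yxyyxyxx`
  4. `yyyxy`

2

`yxxxyy`: rejected
`yxxxxx`: accepted
`yxyyxyxx`: accepted
`yyyxy`: rejected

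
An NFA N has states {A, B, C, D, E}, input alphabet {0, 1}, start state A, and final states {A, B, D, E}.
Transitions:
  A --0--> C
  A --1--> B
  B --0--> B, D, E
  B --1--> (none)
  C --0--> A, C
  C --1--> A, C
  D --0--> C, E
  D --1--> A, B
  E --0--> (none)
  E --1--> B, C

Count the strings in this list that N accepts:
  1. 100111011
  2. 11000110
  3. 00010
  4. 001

100111011: accepted
11000110: rejected
00010: accepted
001: accepted

3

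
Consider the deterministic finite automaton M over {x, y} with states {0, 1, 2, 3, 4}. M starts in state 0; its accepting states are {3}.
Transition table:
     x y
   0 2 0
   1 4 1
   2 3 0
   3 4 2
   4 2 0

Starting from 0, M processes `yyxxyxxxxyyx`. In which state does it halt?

2

0 --y--> 0
0 --y--> 0
0 --x--> 2
2 --x--> 3
3 --y--> 2
2 --x--> 3
3 --x--> 4
4 --x--> 2
2 --x--> 3
3 --y--> 2
2 --y--> 0
0 --x--> 2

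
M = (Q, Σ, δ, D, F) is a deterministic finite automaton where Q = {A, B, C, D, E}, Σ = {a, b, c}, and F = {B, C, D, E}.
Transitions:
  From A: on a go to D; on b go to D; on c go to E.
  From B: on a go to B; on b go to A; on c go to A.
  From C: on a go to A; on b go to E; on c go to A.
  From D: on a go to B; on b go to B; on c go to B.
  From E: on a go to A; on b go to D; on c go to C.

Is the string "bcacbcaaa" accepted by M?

D --b--> B
B --c--> A
A --a--> D
D --c--> B
B --b--> A
A --c--> E
E --a--> A
A --a--> D
D --a--> B
End in state B, which is an accepting state.

accepted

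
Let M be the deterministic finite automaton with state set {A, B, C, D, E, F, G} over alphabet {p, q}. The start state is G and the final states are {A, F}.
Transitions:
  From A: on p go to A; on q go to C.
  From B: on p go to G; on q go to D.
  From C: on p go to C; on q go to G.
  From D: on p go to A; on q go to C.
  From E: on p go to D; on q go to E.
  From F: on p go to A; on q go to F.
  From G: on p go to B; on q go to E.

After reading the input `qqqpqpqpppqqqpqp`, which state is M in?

A

G --q--> E
E --q--> E
E --q--> E
E --p--> D
D --q--> C
C --p--> C
C --q--> G
G --p--> B
B --p--> G
G --p--> B
B --q--> D
D --q--> C
C --q--> G
G --p--> B
B --q--> D
D --p--> A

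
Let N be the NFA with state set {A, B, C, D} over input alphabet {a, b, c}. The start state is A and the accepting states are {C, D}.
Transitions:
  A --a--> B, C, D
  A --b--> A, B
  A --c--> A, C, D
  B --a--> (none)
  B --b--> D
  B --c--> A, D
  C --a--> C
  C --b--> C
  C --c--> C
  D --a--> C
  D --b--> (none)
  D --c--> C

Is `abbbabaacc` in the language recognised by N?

accepted

Start: {A}
read a: {B, C, D}
read b: {C, D}
read b: {C}
read b: {C}
read a: {C}
read b: {C}
read a: {C}
read a: {C}
read c: {C}
read c: {C}
Reachable ∩ accepting = {C} — nonempty.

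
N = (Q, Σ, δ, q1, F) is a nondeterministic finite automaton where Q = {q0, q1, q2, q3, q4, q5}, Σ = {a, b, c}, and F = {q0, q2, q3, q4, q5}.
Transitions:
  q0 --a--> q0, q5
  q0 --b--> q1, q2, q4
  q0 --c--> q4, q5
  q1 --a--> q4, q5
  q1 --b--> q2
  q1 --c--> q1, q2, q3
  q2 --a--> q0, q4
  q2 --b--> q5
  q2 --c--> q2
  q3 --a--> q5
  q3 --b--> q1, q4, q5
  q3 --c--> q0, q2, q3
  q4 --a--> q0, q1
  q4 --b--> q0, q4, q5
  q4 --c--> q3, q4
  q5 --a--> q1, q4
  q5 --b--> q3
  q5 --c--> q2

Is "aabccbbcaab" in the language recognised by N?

accepted

Start: {q1}
read a: {q4, q5}
read a: {q0, q1, q4}
read b: {q0, q1, q2, q4, q5}
read c: {q1, q2, q3, q4, q5}
read c: {q0, q1, q2, q3, q4}
read b: {q0, q1, q2, q4, q5}
read b: {q0, q1, q2, q3, q4, q5}
read c: {q0, q1, q2, q3, q4, q5}
read a: {q0, q1, q4, q5}
read a: {q0, q1, q4, q5}
read b: {q0, q1, q2, q3, q4, q5}
Reachable ∩ accepting = {q0, q2, q3, q4, q5} — nonempty.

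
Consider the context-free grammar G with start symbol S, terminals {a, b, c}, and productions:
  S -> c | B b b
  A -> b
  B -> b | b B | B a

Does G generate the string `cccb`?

no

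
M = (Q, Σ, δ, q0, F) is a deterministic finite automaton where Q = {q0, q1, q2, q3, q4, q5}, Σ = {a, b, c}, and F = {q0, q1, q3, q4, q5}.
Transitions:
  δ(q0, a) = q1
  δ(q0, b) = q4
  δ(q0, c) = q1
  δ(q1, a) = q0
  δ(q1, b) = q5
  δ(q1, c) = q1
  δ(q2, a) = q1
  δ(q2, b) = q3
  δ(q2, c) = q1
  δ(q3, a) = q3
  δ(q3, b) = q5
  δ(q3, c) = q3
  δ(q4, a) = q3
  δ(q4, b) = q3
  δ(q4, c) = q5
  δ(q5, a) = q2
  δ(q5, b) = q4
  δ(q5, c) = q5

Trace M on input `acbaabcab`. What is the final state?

q3

q0 --a--> q1
q1 --c--> q1
q1 --b--> q5
q5 --a--> q2
q2 --a--> q1
q1 --b--> q5
q5 --c--> q5
q5 --a--> q2
q2 --b--> q3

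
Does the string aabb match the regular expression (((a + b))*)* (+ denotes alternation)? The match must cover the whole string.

yes

Split into 4 pieces a · a · b · b; each matches ((a+b))*.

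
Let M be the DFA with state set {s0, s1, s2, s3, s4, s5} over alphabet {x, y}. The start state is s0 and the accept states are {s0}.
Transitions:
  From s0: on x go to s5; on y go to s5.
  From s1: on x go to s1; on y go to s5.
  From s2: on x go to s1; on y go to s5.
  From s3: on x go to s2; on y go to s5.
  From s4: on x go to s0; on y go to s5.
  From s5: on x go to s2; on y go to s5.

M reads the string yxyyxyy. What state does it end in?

s5

s0 --y--> s5
s5 --x--> s2
s2 --y--> s5
s5 --y--> s5
s5 --x--> s2
s2 --y--> s5
s5 --y--> s5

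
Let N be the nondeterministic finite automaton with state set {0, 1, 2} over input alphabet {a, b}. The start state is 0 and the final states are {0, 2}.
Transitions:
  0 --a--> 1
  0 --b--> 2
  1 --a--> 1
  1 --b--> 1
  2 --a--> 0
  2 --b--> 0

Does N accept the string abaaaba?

Start: {0}
read a: {1}
read b: {1}
read a: {1}
read a: {1}
read a: {1}
read b: {1}
read a: {1}
Reachable ∩ accepting = {} — empty.

rejected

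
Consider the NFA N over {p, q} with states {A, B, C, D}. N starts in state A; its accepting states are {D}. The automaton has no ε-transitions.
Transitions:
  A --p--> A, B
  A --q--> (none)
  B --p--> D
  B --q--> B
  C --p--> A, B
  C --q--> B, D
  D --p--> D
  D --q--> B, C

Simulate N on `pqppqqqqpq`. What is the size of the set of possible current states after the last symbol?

2

Start: {A}
read p: {A, B}
read q: {B}
read p: {D}
read p: {D}
read q: {B, C}
read q: {B, D}
read q: {B, C}
read q: {B, D}
read p: {D}
read q: {B, C}
Final reachable set {B, C} has 2 states.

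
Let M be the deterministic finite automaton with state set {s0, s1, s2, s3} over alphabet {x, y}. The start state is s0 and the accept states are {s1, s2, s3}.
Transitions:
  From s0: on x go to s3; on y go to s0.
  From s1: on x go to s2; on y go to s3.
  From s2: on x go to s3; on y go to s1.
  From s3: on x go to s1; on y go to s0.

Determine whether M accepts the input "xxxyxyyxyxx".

accepted

s0 --x--> s3
s3 --x--> s1
s1 --x--> s2
s2 --y--> s1
s1 --x--> s2
s2 --y--> s1
s1 --y--> s3
s3 --x--> s1
s1 --y--> s3
s3 --x--> s1
s1 --x--> s2
End in state s2, which is an accepting state.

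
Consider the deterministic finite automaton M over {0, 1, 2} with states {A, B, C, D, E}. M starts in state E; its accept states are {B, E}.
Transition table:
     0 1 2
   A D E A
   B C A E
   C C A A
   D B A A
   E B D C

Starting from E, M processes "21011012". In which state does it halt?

E --2--> C
C --1--> A
A --0--> D
D --1--> A
A --1--> E
E --0--> B
B --1--> A
A --2--> A

A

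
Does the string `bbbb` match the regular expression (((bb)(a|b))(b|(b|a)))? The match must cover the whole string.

yes

Split as bbb·b: ((bb)(a|b)) matches bbb and (b|(b|a)) matches b.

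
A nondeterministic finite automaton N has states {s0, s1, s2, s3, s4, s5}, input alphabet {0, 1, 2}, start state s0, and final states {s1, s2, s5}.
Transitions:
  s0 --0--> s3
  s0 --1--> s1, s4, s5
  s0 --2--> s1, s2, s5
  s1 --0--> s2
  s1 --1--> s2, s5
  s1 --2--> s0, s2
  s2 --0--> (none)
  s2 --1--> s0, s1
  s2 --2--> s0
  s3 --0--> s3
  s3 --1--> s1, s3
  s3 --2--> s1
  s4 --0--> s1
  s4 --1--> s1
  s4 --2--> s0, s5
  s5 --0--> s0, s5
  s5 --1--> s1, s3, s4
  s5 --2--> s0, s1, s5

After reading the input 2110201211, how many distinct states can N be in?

6

Start: {s0}
read 2: {s1, s2, s5}
read 1: {s0, s1, s2, s3, s4, s5}
read 1: {s0, s1, s2, s3, s4, s5}
read 0: {s0, s1, s2, s3, s5}
read 2: {s0, s1, s2, s5}
read 0: {s0, s2, s3, s5}
read 1: {s0, s1, s3, s4, s5}
read 2: {s0, s1, s2, s5}
read 1: {s0, s1, s2, s3, s4, s5}
read 1: {s0, s1, s2, s3, s4, s5}
Final reachable set {s0, s1, s2, s3, s4, s5} has 6 states.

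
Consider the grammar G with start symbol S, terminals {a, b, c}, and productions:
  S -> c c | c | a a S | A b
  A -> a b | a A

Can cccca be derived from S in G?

no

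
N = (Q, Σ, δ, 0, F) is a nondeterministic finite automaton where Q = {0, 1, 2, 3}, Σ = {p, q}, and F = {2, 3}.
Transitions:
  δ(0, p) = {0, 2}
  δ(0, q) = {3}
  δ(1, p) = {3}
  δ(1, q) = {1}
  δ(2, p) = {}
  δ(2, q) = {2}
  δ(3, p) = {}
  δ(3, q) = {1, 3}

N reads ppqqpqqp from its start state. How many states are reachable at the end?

Start: {0}
read p: {0, 2}
read p: {0, 2}
read q: {2, 3}
read q: {1, 2, 3}
read p: {3}
read q: {1, 3}
read q: {1, 3}
read p: {3}
Final reachable set {3} has 1 state.

1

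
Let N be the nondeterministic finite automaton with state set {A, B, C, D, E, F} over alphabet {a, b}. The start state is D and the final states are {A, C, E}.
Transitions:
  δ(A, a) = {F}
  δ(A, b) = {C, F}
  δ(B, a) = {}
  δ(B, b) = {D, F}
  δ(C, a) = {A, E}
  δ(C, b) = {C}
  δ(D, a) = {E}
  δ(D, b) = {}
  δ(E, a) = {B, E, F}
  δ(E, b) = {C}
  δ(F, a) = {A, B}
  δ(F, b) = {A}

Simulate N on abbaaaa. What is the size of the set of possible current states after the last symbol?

Start: {D}
read a: {E}
read b: {C}
read b: {C}
read a: {A, E}
read a: {B, E, F}
read a: {A, B, E, F}
read a: {A, B, E, F}
Final reachable set {A, B, E, F} has 4 states.

4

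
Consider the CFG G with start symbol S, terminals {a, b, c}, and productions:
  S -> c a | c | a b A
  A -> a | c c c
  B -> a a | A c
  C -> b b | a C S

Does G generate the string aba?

S ⇒ abA ⇒ aba

yes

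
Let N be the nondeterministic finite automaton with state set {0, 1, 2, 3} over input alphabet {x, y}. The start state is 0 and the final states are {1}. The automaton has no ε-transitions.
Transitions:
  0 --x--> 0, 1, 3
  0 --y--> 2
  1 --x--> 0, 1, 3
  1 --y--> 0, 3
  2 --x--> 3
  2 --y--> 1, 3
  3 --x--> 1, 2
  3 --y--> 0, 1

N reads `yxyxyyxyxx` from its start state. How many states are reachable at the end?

Start: {0}
read y: {2}
read x: {3}
read y: {0, 1}
read x: {0, 1, 3}
read y: {0, 1, 2, 3}
read y: {0, 1, 2, 3}
read x: {0, 1, 2, 3}
read y: {0, 1, 2, 3}
read x: {0, 1, 2, 3}
read x: {0, 1, 2, 3}
Final reachable set {0, 1, 2, 3} has 4 states.

4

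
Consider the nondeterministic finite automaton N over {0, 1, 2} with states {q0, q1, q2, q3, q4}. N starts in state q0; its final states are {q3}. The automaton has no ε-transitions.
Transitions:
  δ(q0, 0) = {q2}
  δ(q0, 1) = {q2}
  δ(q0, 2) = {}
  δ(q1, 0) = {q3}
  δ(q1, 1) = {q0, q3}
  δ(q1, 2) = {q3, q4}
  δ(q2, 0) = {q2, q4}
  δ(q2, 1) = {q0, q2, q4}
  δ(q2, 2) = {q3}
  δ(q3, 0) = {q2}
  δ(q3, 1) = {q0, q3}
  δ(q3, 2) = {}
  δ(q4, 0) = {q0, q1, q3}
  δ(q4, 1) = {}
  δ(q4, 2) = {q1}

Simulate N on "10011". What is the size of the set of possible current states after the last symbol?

4

Start: {q0}
read 1: {q2}
read 0: {q2, q4}
read 0: {q0, q1, q2, q3, q4}
read 1: {q0, q2, q3, q4}
read 1: {q0, q2, q3, q4}
Final reachable set {q0, q2, q3, q4} has 4 states.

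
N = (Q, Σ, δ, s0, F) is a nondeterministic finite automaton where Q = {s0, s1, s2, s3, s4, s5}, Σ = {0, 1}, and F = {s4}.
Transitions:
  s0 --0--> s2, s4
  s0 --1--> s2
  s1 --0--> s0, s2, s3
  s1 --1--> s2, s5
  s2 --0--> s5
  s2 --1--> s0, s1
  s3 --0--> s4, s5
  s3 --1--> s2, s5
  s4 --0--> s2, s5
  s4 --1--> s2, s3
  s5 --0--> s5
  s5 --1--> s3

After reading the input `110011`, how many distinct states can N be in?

Start: {s0}
read 1: {s2}
read 1: {s0, s1}
read 0: {s0, s2, s3, s4}
read 0: {s2, s4, s5}
read 1: {s0, s1, s2, s3}
read 1: {s0, s1, s2, s5}
Final reachable set {s0, s1, s2, s5} has 4 states.

4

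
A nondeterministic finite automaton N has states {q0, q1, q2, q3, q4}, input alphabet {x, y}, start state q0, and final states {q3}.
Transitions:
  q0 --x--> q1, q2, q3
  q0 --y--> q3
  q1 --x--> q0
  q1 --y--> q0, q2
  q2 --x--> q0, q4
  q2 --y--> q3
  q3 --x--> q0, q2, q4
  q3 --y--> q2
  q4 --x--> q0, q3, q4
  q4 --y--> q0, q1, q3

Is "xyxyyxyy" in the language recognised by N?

Start: {q0}
read x: {q1, q2, q3}
read y: {q0, q2, q3}
read x: {q0, q1, q2, q3, q4}
read y: {q0, q1, q2, q3}
read y: {q0, q2, q3}
read x: {q0, q1, q2, q3, q4}
read y: {q0, q1, q2, q3}
read y: {q0, q2, q3}
Reachable ∩ accepting = {q3} — nonempty.

accepted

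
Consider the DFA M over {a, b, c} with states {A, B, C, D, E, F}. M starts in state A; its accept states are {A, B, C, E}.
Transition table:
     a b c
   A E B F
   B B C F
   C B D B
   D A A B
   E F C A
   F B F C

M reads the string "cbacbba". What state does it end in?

B

A --c--> F
F --b--> F
F --a--> B
B --c--> F
F --b--> F
F --b--> F
F --a--> B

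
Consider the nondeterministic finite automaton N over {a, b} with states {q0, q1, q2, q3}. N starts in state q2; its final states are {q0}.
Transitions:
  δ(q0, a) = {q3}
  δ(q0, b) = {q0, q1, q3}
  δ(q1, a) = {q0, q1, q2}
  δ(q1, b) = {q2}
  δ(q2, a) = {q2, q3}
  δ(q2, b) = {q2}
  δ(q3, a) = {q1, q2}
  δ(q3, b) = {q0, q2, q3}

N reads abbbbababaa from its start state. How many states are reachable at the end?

Start: {q2}
read a: {q2, q3}
read b: {q0, q2, q3}
read b: {q0, q1, q2, q3}
read b: {q0, q1, q2, q3}
read b: {q0, q1, q2, q3}
read a: {q0, q1, q2, q3}
read b: {q0, q1, q2, q3}
read a: {q0, q1, q2, q3}
read b: {q0, q1, q2, q3}
read a: {q0, q1, q2, q3}
read a: {q0, q1, q2, q3}
Final reachable set {q0, q1, q2, q3} has 4 states.

4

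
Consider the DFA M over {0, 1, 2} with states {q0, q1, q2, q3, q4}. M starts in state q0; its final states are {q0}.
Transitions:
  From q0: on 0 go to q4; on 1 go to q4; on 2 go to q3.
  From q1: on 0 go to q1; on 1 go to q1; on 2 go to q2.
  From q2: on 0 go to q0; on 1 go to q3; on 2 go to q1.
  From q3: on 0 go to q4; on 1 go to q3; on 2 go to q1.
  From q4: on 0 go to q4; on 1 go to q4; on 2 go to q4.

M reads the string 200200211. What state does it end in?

q4

q0 --2--> q3
q3 --0--> q4
q4 --0--> q4
q4 --2--> q4
q4 --0--> q4
q4 --0--> q4
q4 --2--> q4
q4 --1--> q4
q4 --1--> q4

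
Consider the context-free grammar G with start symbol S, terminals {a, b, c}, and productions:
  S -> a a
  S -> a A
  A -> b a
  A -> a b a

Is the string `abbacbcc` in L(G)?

no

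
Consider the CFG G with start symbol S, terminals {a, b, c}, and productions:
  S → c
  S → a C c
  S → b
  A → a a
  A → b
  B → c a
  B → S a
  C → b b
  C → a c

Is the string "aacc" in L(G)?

yes

S ⇒ aCc ⇒ aacc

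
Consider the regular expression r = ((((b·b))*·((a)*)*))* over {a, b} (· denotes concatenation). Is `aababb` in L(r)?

aababb cannot be split into zero or more pieces each matching (((b·b))*·((a)*)*).

no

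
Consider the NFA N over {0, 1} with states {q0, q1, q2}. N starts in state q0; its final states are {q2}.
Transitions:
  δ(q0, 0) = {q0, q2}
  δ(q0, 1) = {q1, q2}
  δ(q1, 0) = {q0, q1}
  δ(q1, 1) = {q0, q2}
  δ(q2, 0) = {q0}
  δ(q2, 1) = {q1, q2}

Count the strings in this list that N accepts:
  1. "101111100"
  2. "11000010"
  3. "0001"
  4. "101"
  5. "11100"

5

"101111100": accepted
"11000010": accepted
"0001": accepted
"101": accepted
"11100": accepted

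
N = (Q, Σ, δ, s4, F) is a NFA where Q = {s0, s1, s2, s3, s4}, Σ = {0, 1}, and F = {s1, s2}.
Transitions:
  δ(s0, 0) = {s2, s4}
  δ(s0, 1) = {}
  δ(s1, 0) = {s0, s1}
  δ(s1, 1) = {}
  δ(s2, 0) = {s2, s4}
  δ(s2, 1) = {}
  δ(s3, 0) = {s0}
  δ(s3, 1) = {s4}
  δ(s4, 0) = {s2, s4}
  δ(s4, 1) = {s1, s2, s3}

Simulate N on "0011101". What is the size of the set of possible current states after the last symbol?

Start: {s4}
read 0: {s2, s4}
read 0: {s2, s4}
read 1: {s1, s2, s3}
read 1: {s4}
read 1: {s1, s2, s3}
read 0: {s0, s1, s2, s4}
read 1: {s1, s2, s3}
Final reachable set {s1, s2, s3} has 3 states.

3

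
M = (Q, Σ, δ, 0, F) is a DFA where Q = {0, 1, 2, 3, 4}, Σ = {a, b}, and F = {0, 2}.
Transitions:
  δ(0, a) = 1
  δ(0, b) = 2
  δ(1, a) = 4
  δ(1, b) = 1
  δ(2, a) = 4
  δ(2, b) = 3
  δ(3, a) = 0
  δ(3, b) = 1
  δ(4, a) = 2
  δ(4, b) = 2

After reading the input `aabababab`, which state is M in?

2

0 --a--> 1
1 --a--> 4
4 --b--> 2
2 --a--> 4
4 --b--> 2
2 --a--> 4
4 --b--> 2
2 --a--> 4
4 --b--> 2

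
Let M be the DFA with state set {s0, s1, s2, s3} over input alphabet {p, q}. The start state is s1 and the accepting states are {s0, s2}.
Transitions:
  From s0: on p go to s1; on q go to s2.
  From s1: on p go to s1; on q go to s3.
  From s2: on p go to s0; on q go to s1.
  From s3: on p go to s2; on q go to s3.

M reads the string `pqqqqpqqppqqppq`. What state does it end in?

s1 --p--> s1
s1 --q--> s3
s3 --q--> s3
s3 --q--> s3
s3 --q--> s3
s3 --p--> s2
s2 --q--> s1
s1 --q--> s3
s3 --p--> s2
s2 --p--> s0
s0 --q--> s2
s2 --q--> s1
s1 --p--> s1
s1 --p--> s1
s1 --q--> s3

s3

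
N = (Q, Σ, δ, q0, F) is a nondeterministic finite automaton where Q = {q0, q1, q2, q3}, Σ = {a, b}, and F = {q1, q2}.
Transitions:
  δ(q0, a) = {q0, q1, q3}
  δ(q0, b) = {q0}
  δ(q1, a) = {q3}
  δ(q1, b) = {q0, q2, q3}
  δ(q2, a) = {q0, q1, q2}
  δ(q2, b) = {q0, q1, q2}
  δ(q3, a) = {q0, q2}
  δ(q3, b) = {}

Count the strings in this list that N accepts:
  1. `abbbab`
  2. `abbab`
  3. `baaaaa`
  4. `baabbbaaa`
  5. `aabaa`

5

`abbbab`: accepted
`abbab`: accepted
`baaaaa`: accepted
`baabbbaaa`: accepted
`aabaa`: accepted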